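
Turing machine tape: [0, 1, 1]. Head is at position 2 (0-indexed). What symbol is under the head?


Tape: [0, 1, 1]
Positions: 0 1 2
Values:    0 1 1
Head at position 2
tape[2] = 1

1


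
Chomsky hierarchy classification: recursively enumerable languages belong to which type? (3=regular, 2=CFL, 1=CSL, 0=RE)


Chomsky hierarchy levels:
  Type 3: Regular (DFA/NFA/regex)
  Type 2: Context-free (PDA)
  Type 1: Context-sensitive
  Type 0: Recursively enumerable (TM)
'recursively enumerable' corresponds to Type 0

0


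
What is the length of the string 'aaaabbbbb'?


String: 'aaaabbbbb'
Counting characters:
  'a' appears 4 time(s)
  'b' appears 5 time(s)
Total length = 4 + 5 = 9

9


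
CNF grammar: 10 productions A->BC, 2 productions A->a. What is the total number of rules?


CNF allows two rule forms:
  A -> BC (binary): 10 rules
  A -> a (terminal): 2 rules
Total = 10 + 2 = 12

12


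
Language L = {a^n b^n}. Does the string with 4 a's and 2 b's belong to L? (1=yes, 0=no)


Language requires equal numbers of a's and b's
PDA pushes for each 'a', pops for each 'b'
Number of a's = 4
Number of b's = 2
4 != 2 -> Reject

0


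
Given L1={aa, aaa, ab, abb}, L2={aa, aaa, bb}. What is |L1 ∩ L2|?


L1 = {aa, aaa, ab, abb}
L2 = {aa, aaa, bb}
Checking each string in L1 against L2:
  'aa': in L2? Yes
  'aaa': in L2? Yes
  'ab': in L2? No
  'abb': in L2? No
Intersection = {aa, aaa}
|L1 ∩ L2| = 2

2


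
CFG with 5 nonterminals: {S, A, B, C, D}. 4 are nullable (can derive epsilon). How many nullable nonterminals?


Nonterminals: {S, A, B, C, D}
A nonterminal is nullable if it can derive epsilon
Counting nullable nonterminals: 4
Total nullable = 4

4


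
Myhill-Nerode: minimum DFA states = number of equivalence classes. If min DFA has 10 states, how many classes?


Myhill-Nerode theorem:
Number of equivalence classes = number of states in minimal DFA
Minimal DFA states = 10
Therefore equivalence classes = 10

10


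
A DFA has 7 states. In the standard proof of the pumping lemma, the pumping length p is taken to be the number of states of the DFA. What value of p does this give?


Pumping lemma for regular languages (standard proof):
Take p = |Q|, the number of DFA states.
Any string of length >= |Q| passes through |Q|+1 states while reading its first |Q| symbols,
so by pigeonhole some state repeats, giving the loop that can be pumped.
Here |Q| = 7
Therefore the proof uses p = 7

7


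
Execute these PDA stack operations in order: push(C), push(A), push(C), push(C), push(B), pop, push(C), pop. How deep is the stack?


Tracing stack operations:
  push(C) -> stack = [C], depth=1
  push(A) -> stack = [C,A], depth=2
  push(C) -> stack = [C,A,C], depth=3
  push(C) -> stack = [C,A,C,C], depth=4
  push(B) -> stack = [C,A,C,C,B], depth=5
  pop -> removed B, stack = [C,A,C,C], depth=4
  push(C) -> stack = [C,A,C,C,C], depth=5
  pop -> removed C, stack = [C,A,C,C], depth=4
Final depth = 4

4


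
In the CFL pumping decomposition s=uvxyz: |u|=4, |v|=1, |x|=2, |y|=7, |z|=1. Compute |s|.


|s| = |u| + |v| + |x| + |y| + |z|
= 4 + 1 + 2 + 7 + 1
= 5 + 2 + 8
= 7 + 8
= 15

15


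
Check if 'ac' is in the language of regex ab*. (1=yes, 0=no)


Pattern: ab*
String: 'ac'
Pattern requires: exactly one 'a' followed by zero or more 'b's
First char is 'a' -> OK
Rest 'c': all b's? No
Result: 0

0


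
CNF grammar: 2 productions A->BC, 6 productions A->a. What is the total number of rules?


CNF allows two rule forms:
  A -> BC (binary): 2 rules
  A -> a (terminal): 6 rules
Total = 2 + 6 = 8

8


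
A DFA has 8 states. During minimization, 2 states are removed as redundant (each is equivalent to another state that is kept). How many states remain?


Original DFA: 8 states
Redundant states removed: 2
Minimized states = original - removed
= 8 - 2
= 6

6


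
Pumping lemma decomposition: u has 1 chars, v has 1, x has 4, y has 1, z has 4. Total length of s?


|s| = |u| + |v| + |x| + |y| + |z|
= 1 + 1 + 4 + 1 + 4
= 2 + 4 + 5
= 6 + 5
= 11

11


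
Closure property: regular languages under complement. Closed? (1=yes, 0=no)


Regular languages are closed under:
- Union (DFA product construction)
- Intersection (DFA product construction)
- Complement (swap accept/reject states)
- Concatenation (NFA construction)
- Kleene star (NFA construction)
complement is in this list
Therefore: closed

1


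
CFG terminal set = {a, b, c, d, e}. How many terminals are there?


Terminal symbols: a, b, c, d, e
Counting each: a (#1), b (#2), c (#3), d (#4), e (#5)
Total = 5

5


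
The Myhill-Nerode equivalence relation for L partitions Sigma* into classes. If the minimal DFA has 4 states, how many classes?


Myhill-Nerode theorem:
Number of equivalence classes = number of states in minimal DFA
Minimal DFA states = 4
Therefore equivalence classes = 4

4


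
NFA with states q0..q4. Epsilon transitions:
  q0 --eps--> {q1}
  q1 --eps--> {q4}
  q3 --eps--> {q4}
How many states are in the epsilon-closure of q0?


Starting from q0
Initialize closure = {q0}
Follow epsilon from q0 -> add q1
Follow epsilon from q1 -> add q4
Final closure: {q0, q1, q4}
Size = 3

3


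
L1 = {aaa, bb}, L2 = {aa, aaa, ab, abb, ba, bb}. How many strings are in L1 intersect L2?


L1 = {aaa, bb}
L2 = {aa, aaa, ab, abb, ba, bb}
Checking each string in L1 against L2:
  'aaa': in L2? Yes
  'bb': in L2? Yes
Intersection = {aaa, bb}
|L1 ∩ L2| = 2

2


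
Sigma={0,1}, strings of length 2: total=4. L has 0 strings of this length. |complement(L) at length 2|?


Alphabet: {0,1}
String length: 2
Total strings of length 2 = 2^2 = 4
Strings in L = 0
Complement = total - |L|
= 4 - 0
= 4

4


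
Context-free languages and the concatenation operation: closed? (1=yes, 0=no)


CFL closure properties:
  Closed under: union, concatenation, Kleene star
  NOT closed under: intersection, complement
Operation 'concatenation' is in closed list -> Yes (closed)

1


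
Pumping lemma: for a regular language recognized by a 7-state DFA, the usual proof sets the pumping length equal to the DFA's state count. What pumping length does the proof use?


Pumping lemma for regular languages (standard proof):
Take p = |Q|, the number of DFA states.
Any string of length >= |Q| passes through |Q|+1 states while reading its first |Q| symbols,
so by pigeonhole some state repeats, giving the loop that can be pumped.
Here |Q| = 7
Therefore the proof uses p = 7

7


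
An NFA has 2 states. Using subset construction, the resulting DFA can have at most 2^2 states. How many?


NFA has 2 states
Subset construction: each DFA state = subset of NFA states
Maximum subsets = 2^2
2^2 = 4

4


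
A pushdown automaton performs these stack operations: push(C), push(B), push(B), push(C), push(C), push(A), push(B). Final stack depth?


Tracing stack operations:
  push(C) -> stack = [C], depth=1
  push(B) -> stack = [C,B], depth=2
  push(B) -> stack = [C,B,B], depth=3
  push(C) -> stack = [C,B,B,C], depth=4
  push(C) -> stack = [C,B,B,C,C], depth=5
  push(A) -> stack = [C,B,B,C,C,A], depth=6
  push(B) -> stack = [C,B,B,C,C,A,B], depth=7
Final depth = 7

7


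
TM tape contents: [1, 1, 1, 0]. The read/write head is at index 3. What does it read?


Tape: [1, 1, 1, 0]
Positions: 0 1 2 3
Values:    1 1 1 0
Head at position 3
tape[3] = 0

0


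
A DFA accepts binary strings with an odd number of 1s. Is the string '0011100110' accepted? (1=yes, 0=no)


DFA has 2 states: q_even (start, accept=no) and q_odd
Processing string '0011100110' character by character:
  Position 0: read '0', 1-count=0 -> q_even (no change)
  Position 1: read '0', 1-count=0 -> q_even (no change)
  Position 2: read '1', 1-count=1 -> q_odd
  Position 3: read '1', 1-count=2 -> q_even
  Position 4: read '1', 1-count=3 -> q_odd
  Position 5: read '0', 1-count=3 -> q_odd (no change)
  Position 6: read '0', 1-count=3 -> q_odd (no change)
  Position 7: read '1', 1-count=4 -> q_even
  Position 8: read '1', 1-count=5 -> q_odd
  Position 9: read '0', 1-count=5 -> q_odd (no change)
Final state: q_odd, total 1s = 5 (odd); the DFA requires an odd count -> accept

1


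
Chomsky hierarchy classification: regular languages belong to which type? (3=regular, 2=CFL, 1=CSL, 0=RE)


Chomsky hierarchy levels:
  Type 3: Regular (DFA/NFA/regex)
  Type 2: Context-free (PDA)
  Type 1: Context-sensitive
  Type 0: Recursively enumerable (TM)
'regular' corresponds to Type 3

3


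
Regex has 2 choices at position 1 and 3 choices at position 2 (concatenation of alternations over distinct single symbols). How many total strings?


First group: 2 alternatives
Second group: 3 alternatives
Concatenation: each choice from group 1 pairs with each from group 2
Total = 2 x 3 = 6

6


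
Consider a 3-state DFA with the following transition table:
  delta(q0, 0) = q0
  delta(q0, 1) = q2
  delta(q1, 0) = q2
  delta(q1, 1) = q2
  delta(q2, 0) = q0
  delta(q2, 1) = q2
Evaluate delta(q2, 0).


Looking up transition function:
delta(q2, 0) in the table
Row: q2, Column: 0
Result: q0

q0


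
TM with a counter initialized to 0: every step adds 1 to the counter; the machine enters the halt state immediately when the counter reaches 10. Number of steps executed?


Counter starts at 0. Counting sequence:
  Step 1: counter = 1
  Step 2: counter = 2
  Step 3: counter = 3
  Step 4: counter = 4
  Step 5: counter = 5
  Step 6: counter = 6
  ...
  Step 10: counter = 10
Counter reached 10 -> halt
Total steps = 10

10


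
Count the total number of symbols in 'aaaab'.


String: 'aaaab'
Counting characters:
  'a' appears 4 time(s)
  'b' appears 1 time(s)
Total length = 4 + 1 = 5

5


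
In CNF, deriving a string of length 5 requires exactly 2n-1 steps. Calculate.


Chomsky Normal Form derivation:
String length n = 5
Each step either:
  - Splits a nonterminal into two (n-1 such steps)
  - Converts a nonterminal to terminal (n such steps)
Total = (n-1) + n = 2n - 1
= 2(5) - 1
= 10 - 1
= 9

9


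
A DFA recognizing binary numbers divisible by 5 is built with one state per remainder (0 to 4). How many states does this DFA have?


Divisibility by 5 is tracked via the remainder mod 5: 0, 1, ..., 4
The construction assigns one state to each remainder
Number of remainders = 5

5


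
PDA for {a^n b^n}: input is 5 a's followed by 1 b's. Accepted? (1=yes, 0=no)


Language requires equal numbers of a's and b's
PDA pushes for each 'a', pops for each 'b'
Number of a's = 5
Number of b's = 1
5 != 1 -> Reject

0


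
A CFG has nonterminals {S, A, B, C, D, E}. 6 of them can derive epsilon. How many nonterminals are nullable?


Nonterminals: {S, A, B, C, D, E}
A nonterminal is nullable if it can derive epsilon
Counting nullable nonterminals: 6
Total nullable = 6

6


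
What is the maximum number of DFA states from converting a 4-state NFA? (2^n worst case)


NFA has 4 states
Subset construction: each DFA state = subset of NFA states
Maximum subsets = 2^4
2^4 = 16

16


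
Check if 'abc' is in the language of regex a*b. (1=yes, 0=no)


Pattern: a*b
String: 'abc'
Pattern requires: zero or more 'a's followed by exactly one 'b'
Found 1 leading 'a's
Remaining: 'bc'
Remaining is not 'b' -> no match
Result: 0

0


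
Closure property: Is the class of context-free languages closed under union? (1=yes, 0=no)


CFL closure properties:
  Closed under: union, concatenation, Kleene star
  NOT closed under: intersection, complement
Operation 'union' is in closed list -> Yes (closed)

1


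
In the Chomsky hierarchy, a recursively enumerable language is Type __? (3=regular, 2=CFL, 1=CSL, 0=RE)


Chomsky hierarchy levels:
  Type 3: Regular (DFA/NFA/regex)
  Type 2: Context-free (PDA)
  Type 1: Context-sensitive
  Type 0: Recursively enumerable (TM)
'recursively enumerable' corresponds to Type 0

0


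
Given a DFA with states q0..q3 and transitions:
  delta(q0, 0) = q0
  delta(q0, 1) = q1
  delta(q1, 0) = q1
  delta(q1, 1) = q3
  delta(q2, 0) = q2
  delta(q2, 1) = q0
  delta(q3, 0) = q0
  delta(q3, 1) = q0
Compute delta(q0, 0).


Looking up transition function:
delta(q0, 0) in the table
Row: q0, Column: 0
Result: q0

q0


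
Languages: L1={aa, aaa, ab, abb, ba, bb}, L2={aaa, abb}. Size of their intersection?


L1 = {aa, aaa, ab, abb, ba, bb}
L2 = {aaa, abb}
Checking each string in L1 against L2:
  'aa': in L2? No
  'aaa': in L2? Yes
  'ab': in L2? No
  'abb': in L2? Yes
  'ba': in L2? No
  'bb': in L2? No
Intersection = {aaa, abb}
|L1 ∩ L2| = 2

2


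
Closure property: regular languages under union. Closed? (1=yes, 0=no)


Regular languages are closed under:
- Union (DFA product construction)
- Intersection (DFA product construction)
- Complement (swap accept/reject states)
- Concatenation (NFA construction)
- Kleene star (NFA construction)
union is in this list
Therefore: closed

1


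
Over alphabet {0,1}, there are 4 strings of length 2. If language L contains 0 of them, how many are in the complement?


Alphabet: {0,1}
String length: 2
Total strings of length 2 = 2^2 = 4
Strings in L = 0
Complement = total - |L|
= 4 - 0
= 4

4


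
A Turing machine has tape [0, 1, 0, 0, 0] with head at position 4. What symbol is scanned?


Tape: [0, 1, 0, 0, 0]
Positions: 0 1 2 3 4
Values:    0 1 0 0 0
Head at position 4
tape[4] = 0

0


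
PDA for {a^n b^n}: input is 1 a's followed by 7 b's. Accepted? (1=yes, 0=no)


Language requires equal numbers of a's and b's
PDA pushes for each 'a', pops for each 'b'
Number of a's = 1
Number of b's = 7
1 != 7 -> Reject

0


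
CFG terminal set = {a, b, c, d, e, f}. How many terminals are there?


Terminal symbols: a, b, c, d, e, f
Counting each: a (#1), b (#2), c (#3), d (#4), e (#5), f (#6)
Total = 6

6


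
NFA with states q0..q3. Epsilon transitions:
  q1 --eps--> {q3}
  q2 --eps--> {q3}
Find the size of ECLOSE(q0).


Starting from q0
Initialize closure = {q0}
q0 has no outgoing epsilon transitions -> nothing to add
Final closure: {q0}
Size = 1

1


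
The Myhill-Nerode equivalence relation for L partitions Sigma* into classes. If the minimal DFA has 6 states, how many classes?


Myhill-Nerode theorem:
Number of equivalence classes = number of states in minimal DFA
Minimal DFA states = 6
Therefore equivalence classes = 6

6


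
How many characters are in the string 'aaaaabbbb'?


String: 'aaaaabbbb'
Counting characters:
  'a' appears 5 time(s)
  'b' appears 4 time(s)
Total length = 5 + 4 = 9

9


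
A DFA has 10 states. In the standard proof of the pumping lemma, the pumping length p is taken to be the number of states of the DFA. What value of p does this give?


Pumping lemma for regular languages (standard proof):
Take p = |Q|, the number of DFA states.
Any string of length >= |Q| passes through |Q|+1 states while reading its first |Q| symbols,
so by pigeonhole some state repeats, giving the loop that can be pumped.
Here |Q| = 10
Therefore the proof uses p = 10

10


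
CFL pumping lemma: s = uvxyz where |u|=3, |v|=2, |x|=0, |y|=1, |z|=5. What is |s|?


|s| = |u| + |v| + |x| + |y| + |z|
= 3 + 2 + 0 + 1 + 5
= 5 + 0 + 6
= 5 + 6
= 11

11


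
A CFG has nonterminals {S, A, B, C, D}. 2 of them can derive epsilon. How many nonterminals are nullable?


Nonterminals: {S, A, B, C, D}
A nonterminal is nullable if it can derive epsilon
Counting nullable nonterminals: 2
Total nullable = 2

2


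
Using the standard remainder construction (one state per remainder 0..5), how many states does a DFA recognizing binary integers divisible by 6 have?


Divisibility by 6 is tracked via the remainder mod 6: 0, 1, ..., 5
The construction assigns one state to each remainder
Number of remainders = 6

6


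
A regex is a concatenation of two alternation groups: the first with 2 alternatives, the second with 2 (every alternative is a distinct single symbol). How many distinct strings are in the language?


First group: 2 alternatives
Second group: 2 alternatives
Concatenation: each choice from group 1 pairs with each from group 2
Total = 2 x 2 = 4

4


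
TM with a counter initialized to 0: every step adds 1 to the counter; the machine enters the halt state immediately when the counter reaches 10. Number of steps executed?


Counter starts at 0. Counting sequence:
  Step 1: counter = 1
  Step 2: counter = 2
  Step 3: counter = 3
  Step 4: counter = 4
  Step 5: counter = 5
  Step 6: counter = 6
  ...
  Step 10: counter = 10
Counter reached 10 -> halt
Total steps = 10

10


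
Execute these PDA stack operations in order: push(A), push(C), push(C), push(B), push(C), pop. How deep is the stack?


Tracing stack operations:
  push(A) -> stack = [A], depth=1
  push(C) -> stack = [A,C], depth=2
  push(C) -> stack = [A,C,C], depth=3
  push(B) -> stack = [A,C,C,B], depth=4
  push(C) -> stack = [A,C,C,B,C], depth=5
  pop -> removed C, stack = [A,C,C,B], depth=4
Final depth = 4

4


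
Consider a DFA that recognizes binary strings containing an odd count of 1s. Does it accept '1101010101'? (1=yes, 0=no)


DFA has 2 states: q_even (start, accept=no) and q_odd
Processing string '1101010101' character by character:
  Position 0: read '1', 1-count=1 -> q_odd
  Position 1: read '1', 1-count=2 -> q_even
  Position 2: read '0', 1-count=2 -> q_even (no change)
  Position 3: read '1', 1-count=3 -> q_odd
  Position 4: read '0', 1-count=3 -> q_odd (no change)
  Position 5: read '1', 1-count=4 -> q_even
  Position 6: read '0', 1-count=4 -> q_even (no change)
  Position 7: read '1', 1-count=5 -> q_odd
  Position 8: read '0', 1-count=5 -> q_odd (no change)
  Position 9: read '1', 1-count=6 -> q_even
Final state: q_even, total 1s = 6 (even); the DFA requires an odd count -> reject

0


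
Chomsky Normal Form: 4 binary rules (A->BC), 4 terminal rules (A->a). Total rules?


CNF allows two rule forms:
  A -> BC (binary): 4 rules
  A -> a (terminal): 4 rules
Total = 4 + 4 = 8

8


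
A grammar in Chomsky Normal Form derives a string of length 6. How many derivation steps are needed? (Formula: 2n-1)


Chomsky Normal Form derivation:
String length n = 6
Each step either:
  - Splits a nonterminal into two (n-1 such steps)
  - Converts a nonterminal to terminal (n such steps)
Total = (n-1) + n = 2n - 1
= 2(6) - 1
= 12 - 1
= 11

11


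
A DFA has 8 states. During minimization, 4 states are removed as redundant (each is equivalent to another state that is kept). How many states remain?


Original DFA: 8 states
Redundant states removed: 4
Minimized states = original - removed
= 8 - 4
= 4

4


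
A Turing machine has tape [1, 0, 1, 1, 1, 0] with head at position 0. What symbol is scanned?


Tape: [1, 0, 1, 1, 1, 0]
Positions: 0 1 2 3 4 5
Values:    1 0 1 1 1 0
Head at position 0
tape[0] = 1

1


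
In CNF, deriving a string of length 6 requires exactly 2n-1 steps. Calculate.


Chomsky Normal Form derivation:
String length n = 6
Each step either:
  - Splits a nonterminal into two (n-1 such steps)
  - Converts a nonterminal to terminal (n such steps)
Total = (n-1) + n = 2n - 1
= 2(6) - 1
= 12 - 1
= 11

11


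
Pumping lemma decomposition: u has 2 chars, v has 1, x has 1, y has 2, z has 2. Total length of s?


|s| = |u| + |v| + |x| + |y| + |z|
= 2 + 1 + 1 + 2 + 2
= 3 + 1 + 4
= 4 + 4
= 8

8


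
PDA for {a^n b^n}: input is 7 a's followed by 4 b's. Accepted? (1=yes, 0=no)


Language requires equal numbers of a's and b's
PDA pushes for each 'a', pops for each 'b'
Number of a's = 7
Number of b's = 4
7 != 4 -> Reject

0


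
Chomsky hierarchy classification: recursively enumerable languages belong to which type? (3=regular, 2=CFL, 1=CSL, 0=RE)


Chomsky hierarchy levels:
  Type 3: Regular (DFA/NFA/regex)
  Type 2: Context-free (PDA)
  Type 1: Context-sensitive
  Type 0: Recursively enumerable (TM)
'recursively enumerable' corresponds to Type 0

0


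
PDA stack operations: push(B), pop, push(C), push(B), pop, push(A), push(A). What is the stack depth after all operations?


Tracing stack operations:
  push(B) -> stack = [B], depth=1
  pop -> removed B, stack = [], depth=0
  push(C) -> stack = [C], depth=1
  push(B) -> stack = [C,B], depth=2
  pop -> removed B, stack = [C], depth=1
  push(A) -> stack = [C,A], depth=2
  push(A) -> stack = [C,A,A], depth=3
Final depth = 3

3


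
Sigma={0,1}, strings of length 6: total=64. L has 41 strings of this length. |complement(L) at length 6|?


Alphabet: {0,1}
String length: 6
Total strings of length 6 = 2^6 = 64
Strings in L = 41
Complement = total - |L|
= 64 - 41
= 23

23


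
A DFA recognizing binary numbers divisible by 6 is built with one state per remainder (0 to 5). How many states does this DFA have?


Divisibility by 6 is tracked via the remainder mod 6: 0, 1, ..., 5
The construction assigns one state to each remainder
Number of remainders = 6

6


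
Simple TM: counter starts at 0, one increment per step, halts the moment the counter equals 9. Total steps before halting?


Counter starts at 0. Counting sequence:
  Step 1: counter = 1
  Step 2: counter = 2
  Step 3: counter = 3
  Step 4: counter = 4
  Step 5: counter = 5
  Step 6: counter = 6
  ...
  Step 9: counter = 9
Counter reached 9 -> halt
Total steps = 9

9


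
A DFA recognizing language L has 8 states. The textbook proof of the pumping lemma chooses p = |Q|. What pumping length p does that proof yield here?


Pumping lemma for regular languages (standard proof):
Take p = |Q|, the number of DFA states.
Any string of length >= |Q| passes through |Q|+1 states while reading its first |Q| symbols,
so by pigeonhole some state repeats, giving the loop that can be pumped.
Here |Q| = 8
Therefore the proof uses p = 8

8


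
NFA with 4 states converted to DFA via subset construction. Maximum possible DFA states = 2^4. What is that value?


NFA has 4 states
Subset construction: each DFA state = subset of NFA states
Maximum subsets = 2^4
2^4 = 16

16


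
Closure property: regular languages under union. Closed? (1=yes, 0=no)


Regular languages are closed under:
- Union (DFA product construction)
- Intersection (DFA product construction)
- Complement (swap accept/reject states)
- Concatenation (NFA construction)
- Kleene star (NFA construction)
union is in this list
Therefore: closed

1


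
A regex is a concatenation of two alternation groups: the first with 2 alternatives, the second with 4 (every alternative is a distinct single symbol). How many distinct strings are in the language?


First group: 2 alternatives
Second group: 4 alternatives
Concatenation: each choice from group 1 pairs with each from group 2
Total = 2 x 4 = 8

8


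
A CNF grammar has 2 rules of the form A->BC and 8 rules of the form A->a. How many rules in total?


CNF allows two rule forms:
  A -> BC (binary): 2 rules
  A -> a (terminal): 8 rules
Total = 2 + 8 = 10

10


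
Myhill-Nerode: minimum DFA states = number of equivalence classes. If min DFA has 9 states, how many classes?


Myhill-Nerode theorem:
Number of equivalence classes = number of states in minimal DFA
Minimal DFA states = 9
Therefore equivalence classes = 9

9


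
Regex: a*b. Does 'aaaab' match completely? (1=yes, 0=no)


Pattern: a*b
String: 'aaaab'
Pattern requires: zero or more 'a's followed by exactly one 'b'
Found 4 leading 'a's
Remaining: 'b'
Remaining is exactly 'b' -> match
Result: 1

1


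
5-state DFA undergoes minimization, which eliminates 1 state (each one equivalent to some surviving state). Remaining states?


Original DFA: 5 states
Redundant states removed: 1
Minimized states = original - removed
= 5 - 1
= 4

4


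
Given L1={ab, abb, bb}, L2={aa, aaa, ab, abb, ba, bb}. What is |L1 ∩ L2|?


L1 = {ab, abb, bb}
L2 = {aa, aaa, ab, abb, ba, bb}
Checking each string in L1 against L2:
  'ab': in L2? Yes
  'abb': in L2? Yes
  'bb': in L2? Yes
Intersection = {ab, abb, bb}
|L1 ∩ L2| = 3

3


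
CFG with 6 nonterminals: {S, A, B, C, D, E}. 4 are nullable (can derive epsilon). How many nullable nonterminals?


Nonterminals: {S, A, B, C, D, E}
A nonterminal is nullable if it can derive epsilon
Counting nullable nonterminals: 4
Total nullable = 4

4


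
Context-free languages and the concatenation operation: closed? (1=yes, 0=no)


CFL closure properties:
  Closed under: union, concatenation, Kleene star
  NOT closed under: intersection, complement
Operation 'concatenation' is in closed list -> Yes (closed)

1


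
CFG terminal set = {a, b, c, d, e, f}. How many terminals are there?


Terminal symbols: a, b, c, d, e, f
Counting each: a (#1), b (#2), c (#3), d (#4), e (#5), f (#6)
Total = 6

6


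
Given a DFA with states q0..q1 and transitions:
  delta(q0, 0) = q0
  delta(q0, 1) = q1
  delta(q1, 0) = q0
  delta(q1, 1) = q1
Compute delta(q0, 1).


Looking up transition function:
delta(q0, 1) in the table
Row: q0, Column: 1
Result: q1

q1


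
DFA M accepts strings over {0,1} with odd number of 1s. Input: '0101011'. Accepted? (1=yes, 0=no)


DFA has 2 states: q_even (start, accept=no) and q_odd
Processing string '0101011' character by character:
  Position 0: read '0', 1-count=0 -> q_even (no change)
  Position 1: read '1', 1-count=1 -> q_odd
  Position 2: read '0', 1-count=1 -> q_odd (no change)
  Position 3: read '1', 1-count=2 -> q_even
  Position 4: read '0', 1-count=2 -> q_even (no change)
  Position 5: read '1', 1-count=3 -> q_odd
  Position 6: read '1', 1-count=4 -> q_even
Final state: q_even, total 1s = 4 (even); the DFA requires an odd count -> reject

0


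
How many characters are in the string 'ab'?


String: 'ab'
Counting characters:
  'a' appears 1 time(s)
  'b' appears 1 time(s)
Total length = 1 + 1 = 2

2


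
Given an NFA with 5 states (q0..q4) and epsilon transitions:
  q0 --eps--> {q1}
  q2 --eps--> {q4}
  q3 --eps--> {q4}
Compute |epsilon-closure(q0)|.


Starting from q0
Initialize closure = {q0}
Follow epsilon from q0 -> add q1
Final closure: {q0, q1}
Size = 2

2


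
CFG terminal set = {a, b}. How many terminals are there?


Terminal symbols: a, b
Counting each: a (#1), b (#2)
Total = 2

2


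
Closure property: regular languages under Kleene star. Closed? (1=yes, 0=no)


Regular languages are closed under:
- Union (DFA product construction)
- Intersection (DFA product construction)
- Complement (swap accept/reject states)
- Concatenation (NFA construction)
- Kleene star (NFA construction)
Kleene star is in this list
Therefore: closed

1


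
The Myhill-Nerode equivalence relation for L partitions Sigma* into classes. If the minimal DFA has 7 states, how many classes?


Myhill-Nerode theorem:
Number of equivalence classes = number of states in minimal DFA
Minimal DFA states = 7
Therefore equivalence classes = 7

7


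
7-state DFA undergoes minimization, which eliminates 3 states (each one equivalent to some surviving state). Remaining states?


Original DFA: 7 states
Redundant states removed: 3
Minimized states = original - removed
= 7 - 3
= 4

4


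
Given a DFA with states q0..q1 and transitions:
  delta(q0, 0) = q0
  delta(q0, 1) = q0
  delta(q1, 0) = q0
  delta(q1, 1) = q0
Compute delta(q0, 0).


Looking up transition function:
delta(q0, 0) in the table
Row: q0, Column: 0
Result: q0

q0


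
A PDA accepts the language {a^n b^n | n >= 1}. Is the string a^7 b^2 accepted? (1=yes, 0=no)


Language requires equal numbers of a's and b's
PDA pushes for each 'a', pops for each 'b'
Number of a's = 7
Number of b's = 2
7 != 2 -> Reject

0


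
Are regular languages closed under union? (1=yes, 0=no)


Regular languages are closed under all standard operations:
- Union: Yes (product construction)
- Intersection: Yes (product construction)
- Complement: Yes (swap accept/reject)
- Concatenation: Yes (NFA construction)
Operation: union -> Closed

1


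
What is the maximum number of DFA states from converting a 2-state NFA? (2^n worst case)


NFA has 2 states
Subset construction: each DFA state = subset of NFA states
Maximum subsets = 2^2
2^2 = 4

4


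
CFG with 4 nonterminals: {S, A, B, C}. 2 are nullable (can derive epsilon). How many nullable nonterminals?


Nonterminals: {S, A, B, C}
A nonterminal is nullable if it can derive epsilon
Counting nullable nonterminals: 2
Total nullable = 2

2


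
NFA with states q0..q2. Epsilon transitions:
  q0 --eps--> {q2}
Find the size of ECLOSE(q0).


Starting from q0
Initialize closure = {q0}
Follow epsilon from q0 -> add q2
Final closure: {q0, q2}
Size = 2

2


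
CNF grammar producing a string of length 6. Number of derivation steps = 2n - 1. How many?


Chomsky Normal Form derivation:
String length n = 6
Each step either:
  - Splits a nonterminal into two (n-1 such steps)
  - Converts a nonterminal to terminal (n such steps)
Total = (n-1) + n = 2n - 1
= 2(6) - 1
= 12 - 1
= 11

11


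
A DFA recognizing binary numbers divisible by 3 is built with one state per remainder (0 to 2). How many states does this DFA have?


Divisibility by 3 is tracked via the remainder mod 3: 0, 1, ..., 2
The construction assigns one state to each remainder
Number of remainders = 3

3


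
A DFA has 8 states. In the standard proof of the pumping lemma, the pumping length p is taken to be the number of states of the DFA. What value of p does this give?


Pumping lemma for regular languages (standard proof):
Take p = |Q|, the number of DFA states.
Any string of length >= |Q| passes through |Q|+1 states while reading its first |Q| symbols,
so by pigeonhole some state repeats, giving the loop that can be pumped.
Here |Q| = 8
Therefore the proof uses p = 8

8


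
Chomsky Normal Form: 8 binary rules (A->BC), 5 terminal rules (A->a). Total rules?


CNF allows two rule forms:
  A -> BC (binary): 8 rules
  A -> a (terminal): 5 rules
Total = 8 + 5 = 13

13


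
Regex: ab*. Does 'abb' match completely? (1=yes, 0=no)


Pattern: ab*
String: 'abb'
Pattern requires: exactly one 'a' followed by zero or more 'b's
First char is 'a' -> OK
Rest 'bb': all b's? Yes
Result: 1

1


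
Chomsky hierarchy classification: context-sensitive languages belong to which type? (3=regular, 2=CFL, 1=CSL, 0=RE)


Chomsky hierarchy levels:
  Type 3: Regular (DFA/NFA/regex)
  Type 2: Context-free (PDA)
  Type 1: Context-sensitive
  Type 0: Recursively enumerable (TM)
'context-sensitive' corresponds to Type 1

1


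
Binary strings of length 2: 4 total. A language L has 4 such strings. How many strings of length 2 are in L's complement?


Alphabet: {0,1}
String length: 2
Total strings of length 2 = 2^2 = 4
Strings in L = 4
Complement = total - |L|
= 4 - 4
= 0

0


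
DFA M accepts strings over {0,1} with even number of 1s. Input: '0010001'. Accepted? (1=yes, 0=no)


DFA has 2 states: q_even (start, accept=yes) and q_odd
Processing string '0010001' character by character:
  Position 0: read '0', 1-count=0 -> q_even (no change)
  Position 1: read '0', 1-count=0 -> q_even (no change)
  Position 2: read '1', 1-count=1 -> q_odd
  Position 3: read '0', 1-count=1 -> q_odd (no change)
  Position 4: read '0', 1-count=1 -> q_odd (no change)
  Position 5: read '0', 1-count=1 -> q_odd (no change)
  Position 6: read '1', 1-count=2 -> q_even
Final state: q_even, total 1s = 2 (even); the DFA requires an even count -> accept

1


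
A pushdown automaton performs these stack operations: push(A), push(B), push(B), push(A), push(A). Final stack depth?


Tracing stack operations:
  push(A) -> stack = [A], depth=1
  push(B) -> stack = [A,B], depth=2
  push(B) -> stack = [A,B,B], depth=3
  push(A) -> stack = [A,B,B,A], depth=4
  push(A) -> stack = [A,B,B,A,A], depth=5
Final depth = 5

5


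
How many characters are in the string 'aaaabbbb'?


String: 'aaaabbbb'
Counting characters:
  'a' appears 4 time(s)
  'b' appears 4 time(s)
Total length = 4 + 4 = 8

8


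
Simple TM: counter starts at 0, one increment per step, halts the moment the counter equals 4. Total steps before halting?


Counter starts at 0. Counting sequence:
  Step 1: counter = 1
  Step 2: counter = 2
  Step 3: counter = 3
  Step 4: counter = 4
Counter reached 4 -> halt
Total steps = 4

4


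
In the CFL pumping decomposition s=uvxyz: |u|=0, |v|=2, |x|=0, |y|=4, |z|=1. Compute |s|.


|s| = |u| + |v| + |x| + |y| + |z|
= 0 + 2 + 0 + 4 + 1
= 2 + 0 + 5
= 2 + 5
= 7

7


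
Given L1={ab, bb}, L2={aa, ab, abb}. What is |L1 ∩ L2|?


L1 = {ab, bb}
L2 = {aa, ab, abb}
Checking each string in L1 against L2:
  'ab': in L2? Yes
  'bb': in L2? No
Intersection = {ab}
|L1 ∩ L2| = 1

1


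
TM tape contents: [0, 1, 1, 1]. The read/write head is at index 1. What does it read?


Tape: [0, 1, 1, 1]
Positions: 0 1 2 3
Values:    0 1 1 1
Head at position 1
tape[1] = 1

1


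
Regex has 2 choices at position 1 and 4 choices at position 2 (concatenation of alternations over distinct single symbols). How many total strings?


First group: 2 alternatives
Second group: 4 alternatives
Concatenation: each choice from group 1 pairs with each from group 2
Total = 2 x 4 = 8

8


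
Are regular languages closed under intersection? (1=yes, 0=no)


Regular languages are closed under all standard operations:
- Union: Yes (product construction)
- Intersection: Yes (product construction)
- Complement: Yes (swap accept/reject)
- Concatenation: Yes (NFA construction)
Operation: intersection -> Closed

1


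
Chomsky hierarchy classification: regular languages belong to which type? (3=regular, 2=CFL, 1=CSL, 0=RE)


Chomsky hierarchy levels:
  Type 3: Regular (DFA/NFA/regex)
  Type 2: Context-free (PDA)
  Type 1: Context-sensitive
  Type 0: Recursively enumerable (TM)
'regular' corresponds to Type 3

3


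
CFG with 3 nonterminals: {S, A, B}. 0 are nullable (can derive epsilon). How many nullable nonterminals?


Nonterminals: {S, A, B}
A nonterminal is nullable if it can derive epsilon
Counting nullable nonterminals: 0
Total nullable = 0

0


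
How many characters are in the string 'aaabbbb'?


String: 'aaabbbb'
Counting characters:
  'a' appears 3 time(s)
  'b' appears 4 time(s)
Total length = 3 + 4 = 7

7


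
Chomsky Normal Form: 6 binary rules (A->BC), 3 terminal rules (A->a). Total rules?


CNF allows two rule forms:
  A -> BC (binary): 6 rules
  A -> a (terminal): 3 rules
Total = 6 + 3 = 9

9


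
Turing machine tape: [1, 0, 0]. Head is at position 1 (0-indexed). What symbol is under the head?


Tape: [1, 0, 0]
Positions: 0 1 2
Values:    1 0 0
Head at position 1
tape[1] = 0

0


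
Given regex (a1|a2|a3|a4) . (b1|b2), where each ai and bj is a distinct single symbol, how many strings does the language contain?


First group: 4 alternatives
Second group: 2 alternatives
Concatenation: each choice from group 1 pairs with each from group 2
Total = 4 x 2 = 8

8


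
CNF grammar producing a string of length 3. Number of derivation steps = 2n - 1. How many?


Chomsky Normal Form derivation:
String length n = 3
Each step either:
  - Splits a nonterminal into two (n-1 such steps)
  - Converts a nonterminal to terminal (n such steps)
Total = (n-1) + n = 2n - 1
= 2(3) - 1
= 6 - 1
= 5

5


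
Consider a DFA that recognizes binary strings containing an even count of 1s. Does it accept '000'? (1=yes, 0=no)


DFA has 2 states: q_even (start, accept=yes) and q_odd
Processing string '000' character by character:
  Position 0: read '0', 1-count=0 -> q_even (no change)
  Position 1: read '0', 1-count=0 -> q_even (no change)
  Position 2: read '0', 1-count=0 -> q_even (no change)
Final state: q_even, total 1s = 0 (even); the DFA requires an even count -> accept

1


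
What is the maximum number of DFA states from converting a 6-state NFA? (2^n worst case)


NFA has 6 states
Subset construction: each DFA state = subset of NFA states
Maximum subsets = 2^6
2^6 = 64

64


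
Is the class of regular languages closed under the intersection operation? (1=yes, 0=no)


Regular languages are closed under:
- Union (DFA product construction)
- Intersection (DFA product construction)
- Complement (swap accept/reject states)
- Concatenation (NFA construction)
- Kleene star (NFA construction)
intersection is in this list
Therefore: closed

1


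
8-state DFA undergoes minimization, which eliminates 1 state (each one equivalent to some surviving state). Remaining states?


Original DFA: 8 states
Redundant states removed: 1
Minimized states = original - removed
= 8 - 1
= 7

7


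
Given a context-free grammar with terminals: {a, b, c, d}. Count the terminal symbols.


Terminal symbols: a, b, c, d
Counting each: a (#1), b (#2), c (#3), d (#4)
Total = 4

4


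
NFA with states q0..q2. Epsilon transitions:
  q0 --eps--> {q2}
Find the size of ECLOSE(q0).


Starting from q0
Initialize closure = {q0}
Follow epsilon from q0 -> add q2
Final closure: {q0, q2}
Size = 2

2


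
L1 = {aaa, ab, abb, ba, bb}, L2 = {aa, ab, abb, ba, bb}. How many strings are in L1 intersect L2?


L1 = {aaa, ab, abb, ba, bb}
L2 = {aa, ab, abb, ba, bb}
Checking each string in L1 against L2:
  'aaa': in L2? No
  'ab': in L2? Yes
  'abb': in L2? Yes
  'ba': in L2? Yes
  'bb': in L2? Yes
Intersection = {ab, abb, ba, bb}
|L1 ∩ L2| = 4

4


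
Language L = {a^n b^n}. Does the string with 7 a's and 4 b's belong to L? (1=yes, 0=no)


Language requires equal numbers of a's and b's
PDA pushes for each 'a', pops for each 'b'
Number of a's = 7
Number of b's = 4
7 != 4 -> Reject

0


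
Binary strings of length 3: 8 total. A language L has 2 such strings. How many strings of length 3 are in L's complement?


Alphabet: {0,1}
String length: 3
Total strings of length 3 = 2^3 = 8
Strings in L = 2
Complement = total - |L|
= 8 - 2
= 6

6


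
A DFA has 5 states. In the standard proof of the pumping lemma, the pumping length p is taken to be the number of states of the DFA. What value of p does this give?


Pumping lemma for regular languages (standard proof):
Take p = |Q|, the number of DFA states.
Any string of length >= |Q| passes through |Q|+1 states while reading its first |Q| symbols,
so by pigeonhole some state repeats, giving the loop that can be pumped.
Here |Q| = 5
Therefore the proof uses p = 5

5


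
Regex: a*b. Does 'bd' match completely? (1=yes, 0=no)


Pattern: a*b
String: 'bd'
Pattern requires: zero or more 'a's followed by exactly one 'b'
Found 0 leading 'a's
Remaining: 'bd'
Remaining is not 'b' -> no match
Result: 0

0


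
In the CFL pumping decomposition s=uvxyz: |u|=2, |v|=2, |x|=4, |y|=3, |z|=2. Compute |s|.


|s| = |u| + |v| + |x| + |y| + |z|
= 2 + 2 + 4 + 3 + 2
= 4 + 4 + 5
= 8 + 5
= 13

13


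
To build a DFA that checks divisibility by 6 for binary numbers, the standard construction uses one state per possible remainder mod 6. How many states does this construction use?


Divisibility by 6 is tracked via the remainder mod 6: 0, 1, ..., 5
The construction assigns one state to each remainder
Number of remainders = 6

6


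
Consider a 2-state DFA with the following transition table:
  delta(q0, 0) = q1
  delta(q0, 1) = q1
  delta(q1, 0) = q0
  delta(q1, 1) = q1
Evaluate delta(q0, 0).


Looking up transition function:
delta(q0, 0) in the table
Row: q0, Column: 0
Result: q1

q1


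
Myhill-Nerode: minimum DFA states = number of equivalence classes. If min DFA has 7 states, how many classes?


Myhill-Nerode theorem:
Number of equivalence classes = number of states in minimal DFA
Minimal DFA states = 7
Therefore equivalence classes = 7

7


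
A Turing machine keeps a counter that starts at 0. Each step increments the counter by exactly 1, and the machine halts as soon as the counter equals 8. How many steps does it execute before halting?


Counter starts at 0. Counting sequence:
  Step 1: counter = 1
  Step 2: counter = 2
  Step 3: counter = 3
  Step 4: counter = 4
  Step 5: counter = 5
  Step 6: counter = 6
  Step 7: counter = 7
  Step 8: counter = 8
Counter reached 8 -> halt
Total steps = 8

8
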